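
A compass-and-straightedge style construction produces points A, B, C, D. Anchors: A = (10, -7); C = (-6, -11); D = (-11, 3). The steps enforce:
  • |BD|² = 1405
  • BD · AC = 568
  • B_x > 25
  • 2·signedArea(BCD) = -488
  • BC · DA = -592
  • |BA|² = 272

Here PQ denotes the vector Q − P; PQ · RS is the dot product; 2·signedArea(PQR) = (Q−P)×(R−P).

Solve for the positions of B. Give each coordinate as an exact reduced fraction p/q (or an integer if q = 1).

1. B_x = 26  [2·signedArea(BCD) = -488 ∩ BD · AC = 568]
2. B_y = -3  [2·signedArea(BCD) = -488 ∩ BD · AC = 568]
   → B = (26, -3)

B = (26, -3)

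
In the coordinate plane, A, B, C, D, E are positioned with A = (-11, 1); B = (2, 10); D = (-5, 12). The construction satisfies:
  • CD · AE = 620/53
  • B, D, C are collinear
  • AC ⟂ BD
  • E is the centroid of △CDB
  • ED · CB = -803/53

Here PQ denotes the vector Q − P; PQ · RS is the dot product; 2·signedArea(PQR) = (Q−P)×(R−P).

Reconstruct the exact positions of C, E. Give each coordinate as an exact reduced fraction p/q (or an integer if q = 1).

1. C_x = -405/53  [B, D, C are collinear ∩ AC ⟂ BD]
2. C_y = 676/53  [B, D, C are collinear ∩ AC ⟂ BD]
   → C = (-405/53, 676/53)
3. E_x = -188/53  [E is the centroid of △CDB]
4. E_y = 614/53  [E is the centroid of △CDB]
   → E = (-188/53, 614/53)

C = (-405/53, 676/53)
E = (-188/53, 614/53)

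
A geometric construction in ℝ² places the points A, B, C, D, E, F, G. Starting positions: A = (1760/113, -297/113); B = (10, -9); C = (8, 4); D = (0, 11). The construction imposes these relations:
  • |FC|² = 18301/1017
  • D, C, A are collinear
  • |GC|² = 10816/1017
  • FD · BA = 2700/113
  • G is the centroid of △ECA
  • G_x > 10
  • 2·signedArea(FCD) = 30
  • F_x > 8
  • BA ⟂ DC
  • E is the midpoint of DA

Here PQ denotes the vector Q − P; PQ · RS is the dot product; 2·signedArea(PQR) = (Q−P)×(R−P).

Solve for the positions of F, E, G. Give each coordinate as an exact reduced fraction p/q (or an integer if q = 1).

E = (880/113, 473/113)
F = (2890/339, -71/339)
G = (3544/339, 628/339)

1. F_x = 2890/339  [line -630/113·x + -720/113·y + 5220/113 = 0 ∩ |FC|² = 18301/1017]
2. F_y = -71/339  [line -630/113·x + -720/113·y + 5220/113 = 0 ∩ |FC|² = 18301/1017]
   → F = (2890/339, -71/339)
3. E_x = 880/113  [E is the midpoint of DA]
4. E_y = 473/113  [E is the midpoint of DA]
   → E = (880/113, 473/113)
5. G_x = 3544/339  [G is the centroid of △ECA]
6. G_y = 628/339  [G is the centroid of △ECA]
   → G = (3544/339, 628/339)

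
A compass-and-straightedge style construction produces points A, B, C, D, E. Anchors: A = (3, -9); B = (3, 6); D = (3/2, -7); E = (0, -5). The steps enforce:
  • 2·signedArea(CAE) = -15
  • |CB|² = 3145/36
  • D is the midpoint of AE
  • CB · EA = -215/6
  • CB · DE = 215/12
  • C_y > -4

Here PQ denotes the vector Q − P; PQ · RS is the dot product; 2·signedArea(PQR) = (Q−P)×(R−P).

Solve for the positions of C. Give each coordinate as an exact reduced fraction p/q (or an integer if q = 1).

1. C_x = 5/2  [CB · EA = -215/6 ∩ 2·signedArea(CAE) = -15]
2. C_y = -10/3  [CB · EA = -215/6 ∩ 2·signedArea(CAE) = -15]
   → C = (5/2, -10/3)

C = (5/2, -10/3)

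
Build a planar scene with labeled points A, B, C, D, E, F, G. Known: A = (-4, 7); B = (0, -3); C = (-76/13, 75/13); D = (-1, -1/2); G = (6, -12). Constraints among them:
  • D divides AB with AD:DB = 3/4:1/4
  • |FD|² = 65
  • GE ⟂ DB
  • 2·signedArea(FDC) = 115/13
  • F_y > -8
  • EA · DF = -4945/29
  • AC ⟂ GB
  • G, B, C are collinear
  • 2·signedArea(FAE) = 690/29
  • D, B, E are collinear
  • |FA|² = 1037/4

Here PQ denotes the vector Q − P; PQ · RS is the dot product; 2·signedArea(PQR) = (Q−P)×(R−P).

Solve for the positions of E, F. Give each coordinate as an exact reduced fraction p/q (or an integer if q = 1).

1. E_x = 114/29  [D, B, E are collinear ∩ GE ⟂ DB]
2. E_y = -372/29  [D, B, E are collinear ∩ GE ⟂ DB]
   → E = (114/29, -372/29)
3. F_x = 3  [2·signedArea(FDC) = 115/13 ∩ 2·signedArea(FAE) = 690/29]
4. F_y = -15/2  [2·signedArea(FDC) = 115/13 ∩ 2·signedArea(FAE) = 690/29]
   → F = (3, -15/2)

E = (114/29, -372/29)
F = (3, -15/2)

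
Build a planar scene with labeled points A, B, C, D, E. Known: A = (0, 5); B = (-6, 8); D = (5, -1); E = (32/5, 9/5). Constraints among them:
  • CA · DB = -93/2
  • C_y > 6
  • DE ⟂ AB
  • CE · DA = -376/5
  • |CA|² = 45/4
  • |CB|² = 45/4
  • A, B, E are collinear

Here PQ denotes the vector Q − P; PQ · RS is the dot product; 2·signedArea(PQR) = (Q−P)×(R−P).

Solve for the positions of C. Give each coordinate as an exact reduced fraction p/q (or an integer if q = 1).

C = (-3, 13/2)

1. C_x = -3  [CE · DA = -376/5 ∩ CA · DB = -93/2]
2. C_y = 13/2  [CE · DA = -376/5 ∩ CA · DB = -93/2]
   → C = (-3, 13/2)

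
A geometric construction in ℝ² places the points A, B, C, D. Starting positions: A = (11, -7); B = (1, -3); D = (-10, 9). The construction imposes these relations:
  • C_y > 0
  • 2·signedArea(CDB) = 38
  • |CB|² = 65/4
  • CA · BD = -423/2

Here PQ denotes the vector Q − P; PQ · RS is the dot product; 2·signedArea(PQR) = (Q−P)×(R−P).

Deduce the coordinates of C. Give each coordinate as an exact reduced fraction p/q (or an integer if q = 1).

1. C_x = 1/2  [CA · BD = -423/2 ∩ 2·signedArea(CDB) = 38]
2. C_y = 1  [CA · BD = -423/2 ∩ 2·signedArea(CDB) = 38]
   → C = (1/2, 1)

C = (1/2, 1)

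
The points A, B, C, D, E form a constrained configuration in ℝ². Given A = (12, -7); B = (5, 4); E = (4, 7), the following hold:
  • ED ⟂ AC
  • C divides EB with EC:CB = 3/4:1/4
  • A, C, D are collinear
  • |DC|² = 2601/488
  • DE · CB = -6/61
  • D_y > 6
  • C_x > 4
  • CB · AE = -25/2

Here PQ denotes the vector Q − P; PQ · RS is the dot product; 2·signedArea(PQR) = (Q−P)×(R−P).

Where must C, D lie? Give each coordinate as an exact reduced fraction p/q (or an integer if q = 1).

1. C_x = 19/4  [C divides EB with EC:CB = 3/4:1/4]
2. C_y = 19/4  [C divides EB with EC:CB = 3/4:1/4]
   → C = (19/4, 19/4)
3. D_x = 1079/305  [A, C, D are collinear ∩ ED ⟂ AC]
4. D_y = 2048/305  [A, C, D are collinear ∩ ED ⟂ AC]
   → D = (1079/305, 2048/305)

C = (19/4, 19/4)
D = (1079/305, 2048/305)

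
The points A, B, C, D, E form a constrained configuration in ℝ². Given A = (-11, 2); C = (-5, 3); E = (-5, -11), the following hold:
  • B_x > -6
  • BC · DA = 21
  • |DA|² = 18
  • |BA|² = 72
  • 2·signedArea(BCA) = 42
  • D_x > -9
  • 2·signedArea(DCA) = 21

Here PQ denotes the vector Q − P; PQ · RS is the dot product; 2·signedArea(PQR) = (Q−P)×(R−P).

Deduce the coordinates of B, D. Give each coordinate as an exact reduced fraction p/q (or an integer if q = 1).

1. B_x = -5  [line 1·x + -6·y + -19 = 0 ∩ |BA|² = 72]
2. B_y = -4  [line 1·x + -6·y + -19 = 0 ∩ |BA|² = 72]
   → B = (-5, -4)
3. D_x = -8  [BC · DA = 21 ∩ 2·signedArea(DCA) = 21]
4. D_y = -1  [BC · DA = 21 ∩ 2·signedArea(DCA) = 21]
   → D = (-8, -1)

B = (-5, -4)
D = (-8, -1)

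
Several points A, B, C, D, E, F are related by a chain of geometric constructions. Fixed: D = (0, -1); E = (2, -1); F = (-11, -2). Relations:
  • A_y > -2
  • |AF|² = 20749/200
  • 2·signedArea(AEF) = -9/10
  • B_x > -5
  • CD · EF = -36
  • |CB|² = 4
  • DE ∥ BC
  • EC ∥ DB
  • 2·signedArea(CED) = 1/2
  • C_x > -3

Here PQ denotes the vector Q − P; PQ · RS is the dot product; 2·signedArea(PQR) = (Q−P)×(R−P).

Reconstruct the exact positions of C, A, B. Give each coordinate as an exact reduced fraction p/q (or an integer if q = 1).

1. C_x = -11/4  [2·signedArea(CED) = 1/2 ∩ CD · EF = -36]
2. C_y = -5/4  [2·signedArea(CED) = 1/2 ∩ CD · EF = -36]
   → C = (-11/4, -5/4)
3. A_x = -17/20  [line 1·x + -13·y + -141/10 = 0 ∩ |AF|² = 20749/200]
4. A_y = -23/20  [line 1·x + -13·y + -141/10 = 0 ∩ |AF|² = 20749/200]
   → A = (-17/20, -23/20)
5. B_x = -19/4  [DE ∥ BC ∩ EC ∥ DB]
6. B_y = -5/4  [DE ∥ BC ∩ EC ∥ DB]
   → B = (-19/4, -5/4)

A = (-17/20, -23/20)
B = (-19/4, -5/4)
C = (-11/4, -5/4)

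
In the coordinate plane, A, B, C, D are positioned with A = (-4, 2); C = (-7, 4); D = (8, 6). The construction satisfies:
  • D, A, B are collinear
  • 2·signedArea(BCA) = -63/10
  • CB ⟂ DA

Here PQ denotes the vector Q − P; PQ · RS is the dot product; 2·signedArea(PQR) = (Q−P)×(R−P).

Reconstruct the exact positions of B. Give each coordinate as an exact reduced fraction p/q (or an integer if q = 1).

1. B_x = -61/10  [D, A, B are collinear ∩ CB ⟂ DA]
2. B_y = 13/10  [D, A, B are collinear ∩ CB ⟂ DA]
   → B = (-61/10, 13/10)

B = (-61/10, 13/10)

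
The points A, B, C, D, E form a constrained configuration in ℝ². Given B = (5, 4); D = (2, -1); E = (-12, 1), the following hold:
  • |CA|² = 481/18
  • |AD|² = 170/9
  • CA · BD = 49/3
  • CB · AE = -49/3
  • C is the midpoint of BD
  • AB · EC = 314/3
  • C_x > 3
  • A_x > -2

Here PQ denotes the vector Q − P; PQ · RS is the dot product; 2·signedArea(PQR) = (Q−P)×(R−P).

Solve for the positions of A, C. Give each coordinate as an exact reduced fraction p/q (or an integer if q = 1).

A = (-5/3, 4/3)
C = (7/2, 3/2)

1. C_x = 7/2  [C is the midpoint of BD]
2. C_y = 3/2  [C is the midpoint of BD]
   → C = (7/2, 3/2)
3. A_x = -5/3  [AB · EC = 314/3 ∩ CB · AE = -49/3]
4. A_y = 4/3  [AB · EC = 314/3 ∩ CB · AE = -49/3]
   → A = (-5/3, 4/3)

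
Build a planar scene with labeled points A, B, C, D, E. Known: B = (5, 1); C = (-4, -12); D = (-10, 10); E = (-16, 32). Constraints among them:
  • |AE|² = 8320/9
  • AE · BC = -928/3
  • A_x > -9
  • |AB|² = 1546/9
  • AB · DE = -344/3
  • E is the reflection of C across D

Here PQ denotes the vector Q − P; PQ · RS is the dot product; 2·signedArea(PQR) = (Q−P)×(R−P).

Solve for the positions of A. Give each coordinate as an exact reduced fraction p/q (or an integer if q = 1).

1. A_x = -8  [AB · DE = -344/3 ∩ AE · BC = -928/3]
2. A_y = 8/3  [AB · DE = -344/3 ∩ AE · BC = -928/3]
   → A = (-8, 8/3)

A = (-8, 8/3)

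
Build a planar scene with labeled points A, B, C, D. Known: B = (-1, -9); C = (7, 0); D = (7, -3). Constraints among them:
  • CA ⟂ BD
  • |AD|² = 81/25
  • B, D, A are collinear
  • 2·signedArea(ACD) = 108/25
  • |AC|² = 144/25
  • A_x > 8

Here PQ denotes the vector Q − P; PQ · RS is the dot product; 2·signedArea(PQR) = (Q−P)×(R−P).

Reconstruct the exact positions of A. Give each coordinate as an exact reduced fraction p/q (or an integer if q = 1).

1. A_x = 211/25  [B, D, A are collinear ∩ CA ⟂ BD]
2. A_y = -48/25  [B, D, A are collinear ∩ CA ⟂ BD]
   → A = (211/25, -48/25)

A = (211/25, -48/25)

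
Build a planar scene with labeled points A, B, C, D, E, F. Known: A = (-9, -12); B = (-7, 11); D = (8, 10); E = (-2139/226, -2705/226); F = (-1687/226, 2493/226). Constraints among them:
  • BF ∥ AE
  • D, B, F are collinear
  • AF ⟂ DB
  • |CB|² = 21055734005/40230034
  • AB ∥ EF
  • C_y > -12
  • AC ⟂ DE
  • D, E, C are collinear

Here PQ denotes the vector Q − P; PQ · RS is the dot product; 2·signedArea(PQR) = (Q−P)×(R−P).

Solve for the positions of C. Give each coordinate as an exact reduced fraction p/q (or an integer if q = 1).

1. C_x = -374130291/40230034  [D, E, C are collinear ∩ AC ⟂ DE]
2. C_y = -473173145/40230034  [D, E, C are collinear ∩ AC ⟂ DE]
   → C = (-374130291/40230034, -473173145/40230034)

C = (-374130291/40230034, -473173145/40230034)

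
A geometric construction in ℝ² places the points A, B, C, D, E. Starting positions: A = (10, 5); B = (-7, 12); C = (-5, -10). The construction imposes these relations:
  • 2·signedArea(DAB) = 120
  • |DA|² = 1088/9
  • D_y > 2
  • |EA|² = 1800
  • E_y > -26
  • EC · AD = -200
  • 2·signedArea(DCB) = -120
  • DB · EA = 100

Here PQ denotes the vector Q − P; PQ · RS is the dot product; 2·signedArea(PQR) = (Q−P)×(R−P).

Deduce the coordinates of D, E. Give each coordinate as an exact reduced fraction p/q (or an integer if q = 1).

1. D_x = -2/3  [2·signedArea(DCB) = -120 ∩ 2·signedArea(DAB) = 120]
2. D_y = 7/3  [2·signedArea(DCB) = -120 ∩ 2·signedArea(DAB) = 120]
   → D = (-2/3, 7/3)
3. E_x = -20  [EC · AD = -200 ∩ DB · EA = 100]
4. E_y = -25  [EC · AD = -200 ∩ DB · EA = 100]
   → E = (-20, -25)

D = (-2/3, 7/3)
E = (-20, -25)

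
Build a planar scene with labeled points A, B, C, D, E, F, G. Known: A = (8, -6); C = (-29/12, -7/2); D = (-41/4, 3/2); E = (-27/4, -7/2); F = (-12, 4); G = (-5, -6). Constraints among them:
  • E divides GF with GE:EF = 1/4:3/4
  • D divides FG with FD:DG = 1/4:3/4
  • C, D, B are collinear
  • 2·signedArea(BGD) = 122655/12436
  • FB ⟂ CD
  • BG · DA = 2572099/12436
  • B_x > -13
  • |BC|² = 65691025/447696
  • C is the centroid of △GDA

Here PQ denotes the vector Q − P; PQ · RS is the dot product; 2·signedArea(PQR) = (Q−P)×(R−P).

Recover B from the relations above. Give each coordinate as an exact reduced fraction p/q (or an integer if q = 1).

B = (-39258/3109, 9381/3109)

1. B_x = -39258/3109  [C, D, B are collinear ∩ FB ⟂ CD]
2. B_y = 9381/3109  [C, D, B are collinear ∩ FB ⟂ CD]
   → B = (-39258/3109, 9381/3109)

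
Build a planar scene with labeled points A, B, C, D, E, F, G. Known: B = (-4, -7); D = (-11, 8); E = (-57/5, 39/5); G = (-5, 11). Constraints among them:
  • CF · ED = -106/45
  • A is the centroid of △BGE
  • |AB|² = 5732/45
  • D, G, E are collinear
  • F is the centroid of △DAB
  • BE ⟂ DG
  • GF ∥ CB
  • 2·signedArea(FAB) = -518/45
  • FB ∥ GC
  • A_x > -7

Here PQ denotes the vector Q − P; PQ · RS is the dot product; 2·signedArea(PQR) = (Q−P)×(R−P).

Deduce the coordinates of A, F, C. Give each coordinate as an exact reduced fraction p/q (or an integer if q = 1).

1. A_x = -34/5  [A is the centroid of △BGE]
2. A_y = 59/15  [A is the centroid of △BGE]
   → A = (-34/5, 59/15)
3. F_x = -109/15  [F is the centroid of △DAB]
4. F_y = 74/45  [F is the centroid of △DAB]
   → F = (-109/15, 74/45)
5. C_x = -26/15  [GF ∥ CB ∩ FB ∥ GC]
6. C_y = 106/45  [GF ∥ CB ∩ FB ∥ GC]
   → C = (-26/15, 106/45)

A = (-34/5, 59/15)
C = (-26/15, 106/45)
F = (-109/15, 74/45)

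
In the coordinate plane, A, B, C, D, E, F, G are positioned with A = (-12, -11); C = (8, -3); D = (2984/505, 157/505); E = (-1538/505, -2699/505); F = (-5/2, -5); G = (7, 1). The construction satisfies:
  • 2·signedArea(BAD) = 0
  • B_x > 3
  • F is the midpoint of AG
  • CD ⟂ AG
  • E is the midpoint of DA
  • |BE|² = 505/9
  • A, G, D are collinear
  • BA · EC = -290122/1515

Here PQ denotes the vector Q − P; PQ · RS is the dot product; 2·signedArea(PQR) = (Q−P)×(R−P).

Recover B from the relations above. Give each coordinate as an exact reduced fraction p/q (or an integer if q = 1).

1. B_x = 4981/1515  [2·signedArea(BAD) = 0 ∩ BA · EC = -290122/1515]
2. B_y = -679/505  [2·signedArea(BAD) = 0 ∩ BA · EC = -290122/1515]
   → B = (4981/1515, -679/505)

B = (4981/1515, -679/505)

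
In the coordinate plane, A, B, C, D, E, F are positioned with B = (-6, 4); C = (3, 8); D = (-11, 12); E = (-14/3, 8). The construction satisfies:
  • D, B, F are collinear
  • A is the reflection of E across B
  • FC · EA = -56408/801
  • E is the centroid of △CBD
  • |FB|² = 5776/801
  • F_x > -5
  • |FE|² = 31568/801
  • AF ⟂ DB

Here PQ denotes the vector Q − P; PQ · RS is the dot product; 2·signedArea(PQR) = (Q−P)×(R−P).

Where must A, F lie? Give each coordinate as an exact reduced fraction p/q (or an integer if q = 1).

A = (-22/3, 0)
F = (-1222/267, 460/267)

1. A_x = -22/3  [A is the reflection of E across B]
2. A_y = 0  [A is the reflection of E across B]
   → A = (-22/3, 0)
3. F_x = -1222/267  [D, B, F are collinear ∩ AF ⟂ DB]
4. F_y = 460/267  [D, B, F are collinear ∩ AF ⟂ DB]
   → F = (-1222/267, 460/267)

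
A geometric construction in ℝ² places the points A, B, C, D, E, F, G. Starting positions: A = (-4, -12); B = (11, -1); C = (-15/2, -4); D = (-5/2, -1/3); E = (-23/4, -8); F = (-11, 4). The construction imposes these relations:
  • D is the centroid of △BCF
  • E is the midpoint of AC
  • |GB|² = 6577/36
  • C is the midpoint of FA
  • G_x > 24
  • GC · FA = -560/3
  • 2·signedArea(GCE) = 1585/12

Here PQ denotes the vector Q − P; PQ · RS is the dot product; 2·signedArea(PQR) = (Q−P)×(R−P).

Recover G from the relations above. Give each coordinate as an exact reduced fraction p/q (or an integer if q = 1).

1. G_x = 49/2  [2·signedArea(GCE) = 1585/12 ∩ GC · FA = -560/3]
2. G_y = -5/3  [2·signedArea(GCE) = 1585/12 ∩ GC · FA = -560/3]
   → G = (49/2, -5/3)

G = (49/2, -5/3)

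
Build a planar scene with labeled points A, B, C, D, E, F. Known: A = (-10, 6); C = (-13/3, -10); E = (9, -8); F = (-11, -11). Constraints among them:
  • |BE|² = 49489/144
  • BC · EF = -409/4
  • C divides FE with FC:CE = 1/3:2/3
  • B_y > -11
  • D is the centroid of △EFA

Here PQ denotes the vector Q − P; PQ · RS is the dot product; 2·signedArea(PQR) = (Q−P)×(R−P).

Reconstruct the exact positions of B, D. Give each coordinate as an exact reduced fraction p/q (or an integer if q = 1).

1. B_x = -28/3  [line 20·x + 3·y + 2627/12 = 0 ∩ |BE|² = 49489/144]
2. B_y = -43/4  [line 20·x + 3·y + 2627/12 = 0 ∩ |BE|² = 49489/144]
   → B = (-28/3, -43/4)
3. D_x = -4  [D is the centroid of △EFA]
4. D_y = -13/3  [D is the centroid of △EFA]
   → D = (-4, -13/3)

B = (-28/3, -43/4)
D = (-4, -13/3)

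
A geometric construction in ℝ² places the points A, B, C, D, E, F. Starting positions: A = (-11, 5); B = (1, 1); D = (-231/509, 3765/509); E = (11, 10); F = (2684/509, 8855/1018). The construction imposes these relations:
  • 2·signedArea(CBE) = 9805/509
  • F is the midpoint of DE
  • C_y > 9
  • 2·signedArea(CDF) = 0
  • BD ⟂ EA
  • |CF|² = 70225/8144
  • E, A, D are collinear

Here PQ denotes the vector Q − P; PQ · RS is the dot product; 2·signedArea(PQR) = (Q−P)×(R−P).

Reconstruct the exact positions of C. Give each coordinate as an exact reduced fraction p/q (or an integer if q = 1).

1. C_x = 8283/1018  [2·signedArea(CDF) = 0 ∩ 2·signedArea(CBE) = 9805/509]
2. C_y = 19035/2036  [2·signedArea(CDF) = 0 ∩ 2·signedArea(CBE) = 9805/509]
   → C = (8283/1018, 19035/2036)

C = (8283/1018, 19035/2036)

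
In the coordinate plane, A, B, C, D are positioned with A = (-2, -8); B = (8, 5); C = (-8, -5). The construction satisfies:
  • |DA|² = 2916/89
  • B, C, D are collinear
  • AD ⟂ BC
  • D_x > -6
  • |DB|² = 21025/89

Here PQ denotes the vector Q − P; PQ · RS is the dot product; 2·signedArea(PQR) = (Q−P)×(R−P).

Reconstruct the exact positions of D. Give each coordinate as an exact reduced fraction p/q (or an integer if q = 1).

D = (-448/89, -280/89)

1. D_x = -448/89  [B, C, D are collinear ∩ AD ⟂ BC]
2. D_y = -280/89  [B, C, D are collinear ∩ AD ⟂ BC]
   → D = (-448/89, -280/89)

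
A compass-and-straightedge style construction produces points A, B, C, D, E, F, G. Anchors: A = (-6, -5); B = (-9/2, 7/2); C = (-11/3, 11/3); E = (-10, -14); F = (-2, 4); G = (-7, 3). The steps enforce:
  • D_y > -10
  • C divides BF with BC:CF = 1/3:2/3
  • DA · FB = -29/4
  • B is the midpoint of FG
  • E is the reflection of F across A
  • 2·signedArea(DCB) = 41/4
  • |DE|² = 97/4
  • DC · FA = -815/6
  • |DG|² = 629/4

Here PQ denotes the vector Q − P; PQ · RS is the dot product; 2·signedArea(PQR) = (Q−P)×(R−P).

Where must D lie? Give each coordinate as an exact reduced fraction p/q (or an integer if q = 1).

1. D_x = -8  [DA · FB = -29/4 ∩ 2·signedArea(DCB) = 41/4]
2. D_y = -19/2  [DA · FB = -29/4 ∩ 2·signedArea(DCB) = 41/4]
   → D = (-8, -19/2)

D = (-8, -19/2)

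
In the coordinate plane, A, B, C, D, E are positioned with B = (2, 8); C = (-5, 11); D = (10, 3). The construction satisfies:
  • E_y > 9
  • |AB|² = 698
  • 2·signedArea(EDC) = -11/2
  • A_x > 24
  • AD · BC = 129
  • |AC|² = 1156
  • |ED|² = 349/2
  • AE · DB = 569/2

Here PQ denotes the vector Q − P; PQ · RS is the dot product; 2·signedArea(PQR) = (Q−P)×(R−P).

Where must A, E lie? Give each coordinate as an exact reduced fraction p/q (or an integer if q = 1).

A = (25, -5)
E = (-3/2, 19/2)

1. E_x = -3/2  [line -8·x + -15·y + 261/2 = 0 ∩ |ED|² = 349/2]
2. E_y = 19/2  [line -8·x + -15·y + 261/2 = 0 ∩ |ED|² = 349/2]
   → E = (-3/2, 19/2)
3. A_x = 25  [AE · DB = 569/2 ∩ AD · BC = 129]
4. A_y = -5  [AE · DB = 569/2 ∩ AD · BC = 129]
   → A = (25, -5)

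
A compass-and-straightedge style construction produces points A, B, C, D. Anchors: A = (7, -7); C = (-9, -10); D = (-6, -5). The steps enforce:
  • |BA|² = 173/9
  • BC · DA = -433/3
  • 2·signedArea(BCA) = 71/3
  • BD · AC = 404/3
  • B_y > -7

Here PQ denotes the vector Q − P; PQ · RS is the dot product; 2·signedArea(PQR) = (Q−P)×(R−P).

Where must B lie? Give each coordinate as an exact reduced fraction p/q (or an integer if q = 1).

B = (8/3, -19/3)

1. B_x = 8/3  [2·signedArea(BCA) = 71/3 ∩ BC · DA = -433/3]
2. B_y = -19/3  [2·signedArea(BCA) = 71/3 ∩ BC · DA = -433/3]
   → B = (8/3, -19/3)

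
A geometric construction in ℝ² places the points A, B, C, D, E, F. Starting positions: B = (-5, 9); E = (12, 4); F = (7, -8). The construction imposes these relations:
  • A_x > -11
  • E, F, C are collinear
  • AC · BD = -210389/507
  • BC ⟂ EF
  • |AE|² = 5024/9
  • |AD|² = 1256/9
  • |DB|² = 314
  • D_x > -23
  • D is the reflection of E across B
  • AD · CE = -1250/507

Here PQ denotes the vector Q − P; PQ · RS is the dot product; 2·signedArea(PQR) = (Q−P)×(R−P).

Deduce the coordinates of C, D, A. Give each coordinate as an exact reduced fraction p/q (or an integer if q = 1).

A = (-32/3, 32/3)
C = (1903/169, 376/169)
D = (-22, 14)

1. C_x = 1903/169  [E, F, C are collinear ∩ BC ⟂ EF]
2. C_y = 376/169  [E, F, C are collinear ∩ BC ⟂ EF]
   → C = (1903/169, 376/169)
3. D_x = -22  [D is the reflection of E across B]
4. D_y = 14  [D is the reflection of E across B]
   → D = (-22, 14)
5. A_x = -32/3  [AC · BD = -210389/507 ∩ AD · CE = -1250/507]
6. A_y = 32/3  [AC · BD = -210389/507 ∩ AD · CE = -1250/507]
   → A = (-32/3, 32/3)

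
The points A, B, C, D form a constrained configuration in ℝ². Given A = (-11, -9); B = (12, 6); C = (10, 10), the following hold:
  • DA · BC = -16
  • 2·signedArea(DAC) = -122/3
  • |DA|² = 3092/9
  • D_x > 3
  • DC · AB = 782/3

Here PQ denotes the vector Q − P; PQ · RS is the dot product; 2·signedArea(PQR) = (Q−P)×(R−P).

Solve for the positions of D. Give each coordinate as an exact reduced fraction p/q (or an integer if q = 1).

D = (11/3, 7/3)

1. D_x = 11/3  [DA · BC = -16 ∩ 2·signedArea(DAC) = -122/3]
2. D_y = 7/3  [DA · BC = -16 ∩ 2·signedArea(DAC) = -122/3]
   → D = (11/3, 7/3)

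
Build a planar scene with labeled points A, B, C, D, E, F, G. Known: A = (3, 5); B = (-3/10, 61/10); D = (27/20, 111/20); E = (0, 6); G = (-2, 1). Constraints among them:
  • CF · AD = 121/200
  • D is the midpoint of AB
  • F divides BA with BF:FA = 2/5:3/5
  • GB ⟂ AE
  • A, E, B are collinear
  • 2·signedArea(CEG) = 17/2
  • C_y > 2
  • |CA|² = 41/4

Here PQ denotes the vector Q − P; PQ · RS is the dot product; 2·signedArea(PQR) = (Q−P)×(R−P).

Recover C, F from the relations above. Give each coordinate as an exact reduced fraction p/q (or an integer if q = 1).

C = (1/2, 3)
F = (51/50, 283/50)

1. F_x = 51/50  [F divides BA with BF:FA = 2/5:3/5]
2. F_y = 283/50  [F divides BA with BF:FA = 2/5:3/5]
   → F = (51/50, 283/50)
3. C_x = 1/2  [CF · AD = 121/200 ∩ 2·signedArea(CEG) = 17/2]
4. C_y = 3  [CF · AD = 121/200 ∩ 2·signedArea(CEG) = 17/2]
   → C = (1/2, 3)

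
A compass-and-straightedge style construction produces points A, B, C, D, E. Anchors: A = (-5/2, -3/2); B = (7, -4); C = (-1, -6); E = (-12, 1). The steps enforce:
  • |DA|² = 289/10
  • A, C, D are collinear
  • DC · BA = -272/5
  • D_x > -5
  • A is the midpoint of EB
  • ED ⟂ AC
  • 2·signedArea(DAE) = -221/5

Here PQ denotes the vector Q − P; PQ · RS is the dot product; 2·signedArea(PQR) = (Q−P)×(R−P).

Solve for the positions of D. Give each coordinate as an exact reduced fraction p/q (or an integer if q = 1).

1. D_x = -21/5  [A, C, D are collinear ∩ ED ⟂ AC]
2. D_y = 18/5  [A, C, D are collinear ∩ ED ⟂ AC]
   → D = (-21/5, 18/5)

D = (-21/5, 18/5)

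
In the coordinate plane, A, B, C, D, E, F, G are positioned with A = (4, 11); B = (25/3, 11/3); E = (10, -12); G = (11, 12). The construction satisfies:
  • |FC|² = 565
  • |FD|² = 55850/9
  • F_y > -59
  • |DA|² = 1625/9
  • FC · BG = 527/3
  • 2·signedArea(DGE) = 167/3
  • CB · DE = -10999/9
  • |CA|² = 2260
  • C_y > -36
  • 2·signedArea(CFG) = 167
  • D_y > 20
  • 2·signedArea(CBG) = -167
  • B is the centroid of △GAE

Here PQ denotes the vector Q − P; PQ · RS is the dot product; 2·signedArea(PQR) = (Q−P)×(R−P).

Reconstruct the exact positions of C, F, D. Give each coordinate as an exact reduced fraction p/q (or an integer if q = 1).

C = (16, -35)
D = (41/3, 61/3)
F = (22, -58)

1. D_x = 41/3  [line 24·x + -1·y + -923/3 = 0 ∩ |DA|² = 1625/9]
2. D_y = 61/3  [line 24·x + -1·y + -923/3 = 0 ∩ |DA|² = 1625/9]
   → D = (41/3, 61/3)
3. C_x = 16  [CB · DE = -10999/9 ∩ 2·signedArea(CBG) = -167]
4. C_y = -35  [CB · DE = -10999/9 ∩ 2·signedArea(CBG) = -167]
   → C = (16, -35)
5. F_x = 22  [2·signedArea(CFG) = 167 ∩ FC · BG = 527/3]
6. F_y = -58  [2·signedArea(CFG) = 167 ∩ FC · BG = 527/3]
   → F = (22, -58)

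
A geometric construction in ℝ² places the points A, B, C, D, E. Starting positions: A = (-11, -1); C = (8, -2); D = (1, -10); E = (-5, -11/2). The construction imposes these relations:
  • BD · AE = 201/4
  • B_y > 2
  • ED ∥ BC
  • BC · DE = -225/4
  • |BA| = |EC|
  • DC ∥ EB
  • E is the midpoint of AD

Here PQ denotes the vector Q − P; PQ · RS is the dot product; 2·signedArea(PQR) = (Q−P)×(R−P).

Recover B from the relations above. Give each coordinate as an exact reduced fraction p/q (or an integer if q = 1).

B = (2, 5/2)

1. B_x = 2  [ED ∥ BC ∩ DC ∥ EB]
2. B_y = 5/2  [ED ∥ BC ∩ DC ∥ EB]
   → B = (2, 5/2)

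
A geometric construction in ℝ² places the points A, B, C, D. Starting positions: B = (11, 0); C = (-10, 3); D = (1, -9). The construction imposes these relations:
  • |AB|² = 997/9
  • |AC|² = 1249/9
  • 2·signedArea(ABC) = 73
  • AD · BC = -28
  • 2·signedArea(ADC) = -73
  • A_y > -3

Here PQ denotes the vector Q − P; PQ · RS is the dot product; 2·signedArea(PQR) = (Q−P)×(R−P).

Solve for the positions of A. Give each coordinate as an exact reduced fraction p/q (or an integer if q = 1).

A = (2/3, -2)

1. A_x = 2/3  [2·signedArea(ADC) = -73 ∩ AD · BC = -28]
2. A_y = -2  [2·signedArea(ADC) = -73 ∩ AD · BC = -28]
   → A = (2/3, -2)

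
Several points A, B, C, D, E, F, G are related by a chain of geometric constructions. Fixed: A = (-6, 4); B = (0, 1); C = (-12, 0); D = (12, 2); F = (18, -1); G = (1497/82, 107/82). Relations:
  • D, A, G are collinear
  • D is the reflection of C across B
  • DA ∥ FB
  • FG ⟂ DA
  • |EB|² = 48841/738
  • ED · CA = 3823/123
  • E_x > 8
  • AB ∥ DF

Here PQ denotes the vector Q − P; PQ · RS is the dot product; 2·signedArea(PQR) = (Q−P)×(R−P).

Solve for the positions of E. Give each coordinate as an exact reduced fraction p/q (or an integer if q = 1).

1. E_x = 663/82  [line -6·x + -4·y + 6017/123 = 0 ∩ |EB|² = 48841/738]
2. E_y = 25/246  [line -6·x + -4·y + 6017/123 = 0 ∩ |EB|² = 48841/738]
   → E = (663/82, 25/246)

E = (663/82, 25/246)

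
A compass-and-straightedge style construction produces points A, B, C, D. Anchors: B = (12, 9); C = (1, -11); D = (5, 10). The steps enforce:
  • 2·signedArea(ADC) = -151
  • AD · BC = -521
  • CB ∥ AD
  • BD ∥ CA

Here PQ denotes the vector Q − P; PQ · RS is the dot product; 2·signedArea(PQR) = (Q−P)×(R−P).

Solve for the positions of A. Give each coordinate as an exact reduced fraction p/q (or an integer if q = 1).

A = (-6, -10)

1. A_x = -6  [CB ∥ AD ∩ BD ∥ CA]
2. A_y = -10  [CB ∥ AD ∩ BD ∥ CA]
   → A = (-6, -10)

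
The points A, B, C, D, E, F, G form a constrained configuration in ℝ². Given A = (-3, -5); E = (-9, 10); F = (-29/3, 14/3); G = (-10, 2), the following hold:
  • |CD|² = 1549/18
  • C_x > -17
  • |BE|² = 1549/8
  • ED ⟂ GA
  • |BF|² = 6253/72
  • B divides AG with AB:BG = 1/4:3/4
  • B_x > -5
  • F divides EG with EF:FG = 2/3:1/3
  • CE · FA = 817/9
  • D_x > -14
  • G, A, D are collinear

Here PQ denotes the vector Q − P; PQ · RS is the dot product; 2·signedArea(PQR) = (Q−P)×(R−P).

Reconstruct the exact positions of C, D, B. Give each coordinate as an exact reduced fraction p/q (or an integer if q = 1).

1. D_x = -27/2  [G, A, D are collinear ∩ ED ⟂ GA]
2. D_y = 11/2  [G, A, D are collinear ∩ ED ⟂ GA]
   → D = (-27/2, 11/2)
3. B_x = -19/4  [B divides AG with AB:BG = 1/4:3/4]
4. B_y = -13/4  [B divides AG with AB:BG = 1/4:3/4]
   → B = (-19/4, -13/4)
5. C_x = -49/3  [line -20/3·x + 29/3·y + -2227/9 = 0 ∩ |CD|² = 1549/18]
6. C_y = 43/3  [line -20/3·x + 29/3·y + -2227/9 = 0 ∩ |CD|² = 1549/18]
   → C = (-49/3, 43/3)

B = (-19/4, -13/4)
C = (-49/3, 43/3)
D = (-27/2, 11/2)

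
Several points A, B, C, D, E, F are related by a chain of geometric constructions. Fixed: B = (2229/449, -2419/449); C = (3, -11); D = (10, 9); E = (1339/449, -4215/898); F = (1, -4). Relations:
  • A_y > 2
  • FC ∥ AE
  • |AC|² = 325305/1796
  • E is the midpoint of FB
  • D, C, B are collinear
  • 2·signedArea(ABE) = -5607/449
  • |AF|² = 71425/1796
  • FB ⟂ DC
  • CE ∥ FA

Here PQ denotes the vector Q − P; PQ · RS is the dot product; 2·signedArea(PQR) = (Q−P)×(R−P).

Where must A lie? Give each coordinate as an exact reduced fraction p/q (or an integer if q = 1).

A = (441/449, 2071/898)

1. A_x = 441/449  [FC ∥ AE ∩ CE ∥ FA]
2. A_y = 2071/898  [FC ∥ AE ∩ CE ∥ FA]
   → A = (441/449, 2071/898)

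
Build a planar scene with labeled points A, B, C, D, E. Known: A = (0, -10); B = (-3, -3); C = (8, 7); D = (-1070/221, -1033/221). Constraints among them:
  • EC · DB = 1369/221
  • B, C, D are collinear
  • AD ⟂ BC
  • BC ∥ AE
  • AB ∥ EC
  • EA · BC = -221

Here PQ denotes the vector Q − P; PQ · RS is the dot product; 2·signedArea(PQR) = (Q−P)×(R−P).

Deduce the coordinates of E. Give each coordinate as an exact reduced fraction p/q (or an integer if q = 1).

1. E_x = 11  [AB ∥ EC ∩ BC ∥ AE]
2. E_y = 0  [AB ∥ EC ∩ BC ∥ AE]
   → E = (11, 0)

E = (11, 0)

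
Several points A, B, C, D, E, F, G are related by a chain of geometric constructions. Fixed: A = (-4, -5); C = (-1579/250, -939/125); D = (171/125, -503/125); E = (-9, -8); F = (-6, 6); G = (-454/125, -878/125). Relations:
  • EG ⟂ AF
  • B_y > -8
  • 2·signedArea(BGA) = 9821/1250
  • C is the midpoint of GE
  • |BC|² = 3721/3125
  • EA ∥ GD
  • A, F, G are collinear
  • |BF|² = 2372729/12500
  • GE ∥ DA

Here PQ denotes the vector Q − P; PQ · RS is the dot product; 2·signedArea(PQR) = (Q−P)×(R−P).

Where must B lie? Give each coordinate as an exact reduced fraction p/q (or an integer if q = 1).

B = (-9237/1250, -4817/625)

1. B_x = -9237/1250  [line -253/125·x + -46/125·y + -22241/1250 = 0 ∩ |BC|² = 3721/3125]
2. B_y = -4817/625  [line -253/125·x + -46/125·y + -22241/1250 = 0 ∩ |BC|² = 3721/3125]
   → B = (-9237/1250, -4817/625)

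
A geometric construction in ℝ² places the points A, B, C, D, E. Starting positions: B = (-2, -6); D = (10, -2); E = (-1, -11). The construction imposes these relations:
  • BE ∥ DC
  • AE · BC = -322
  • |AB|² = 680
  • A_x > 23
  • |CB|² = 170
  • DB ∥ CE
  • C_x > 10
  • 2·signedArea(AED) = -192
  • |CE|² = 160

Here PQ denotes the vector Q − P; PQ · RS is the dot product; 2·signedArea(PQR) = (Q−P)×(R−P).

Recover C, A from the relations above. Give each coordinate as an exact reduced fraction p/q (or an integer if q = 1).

1. C_x = 11  [DB ∥ CE ∩ BE ∥ DC]
2. C_y = -7  [DB ∥ CE ∩ BE ∥ DC]
   → C = (11, -7)
3. A_x = 24  [AE · BC = -322 ∩ 2·signedArea(AED) = -192]
4. A_y = -8  [AE · BC = -322 ∩ 2·signedArea(AED) = -192]
   → A = (24, -8)

A = (24, -8)
C = (11, -7)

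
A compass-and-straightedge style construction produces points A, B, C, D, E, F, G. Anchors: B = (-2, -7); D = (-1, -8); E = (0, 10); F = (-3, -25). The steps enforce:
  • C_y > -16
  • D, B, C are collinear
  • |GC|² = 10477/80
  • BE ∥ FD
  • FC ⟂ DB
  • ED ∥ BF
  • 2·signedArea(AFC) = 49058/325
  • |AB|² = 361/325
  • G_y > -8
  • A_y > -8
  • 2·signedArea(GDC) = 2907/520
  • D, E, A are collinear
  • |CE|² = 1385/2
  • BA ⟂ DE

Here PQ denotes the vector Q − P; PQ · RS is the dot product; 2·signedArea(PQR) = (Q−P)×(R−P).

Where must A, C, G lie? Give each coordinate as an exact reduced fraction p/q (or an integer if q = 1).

A = (-308/325, -2294/325)
C = (13/2, -31/2)
G = (-787/650, -9157/1300)

1. A_x = -308/325  [D, E, A are collinear ∩ BA ⟂ DE]
2. A_y = -2294/325  [D, E, A are collinear ∩ BA ⟂ DE]
   → A = (-308/325, -2294/325)
3. C_x = 13/2  [D, B, C are collinear ∩ FC ⟂ DB]
4. C_y = -31/2  [D, B, C are collinear ∩ FC ⟂ DB]
   → C = (13/2, -31/2)
5. G_x = -787/650  [line 15/2·x + 15/2·y + 32193/520 = 0 ∩ |GC|² = 10477/80]
6. G_y = -9157/1300  [line 15/2·x + 15/2·y + 32193/520 = 0 ∩ |GC|² = 10477/80]
   → G = (-787/650, -9157/1300)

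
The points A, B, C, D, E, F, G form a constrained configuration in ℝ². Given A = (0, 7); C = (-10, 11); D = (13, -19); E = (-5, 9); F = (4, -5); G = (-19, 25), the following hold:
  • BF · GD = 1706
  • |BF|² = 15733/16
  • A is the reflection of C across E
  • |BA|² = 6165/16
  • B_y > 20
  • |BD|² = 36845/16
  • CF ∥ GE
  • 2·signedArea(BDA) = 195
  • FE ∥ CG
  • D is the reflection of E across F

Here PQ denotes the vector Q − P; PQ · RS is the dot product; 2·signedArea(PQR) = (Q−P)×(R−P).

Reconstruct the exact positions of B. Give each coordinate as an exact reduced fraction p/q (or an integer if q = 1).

B = (-57/4, 41/2)

1. B_x = -57/4  [BF · GD = 1706 ∩ 2·signedArea(BDA) = 195]
2. B_y = 41/2  [BF · GD = 1706 ∩ 2·signedArea(BDA) = 195]
   → B = (-57/4, 41/2)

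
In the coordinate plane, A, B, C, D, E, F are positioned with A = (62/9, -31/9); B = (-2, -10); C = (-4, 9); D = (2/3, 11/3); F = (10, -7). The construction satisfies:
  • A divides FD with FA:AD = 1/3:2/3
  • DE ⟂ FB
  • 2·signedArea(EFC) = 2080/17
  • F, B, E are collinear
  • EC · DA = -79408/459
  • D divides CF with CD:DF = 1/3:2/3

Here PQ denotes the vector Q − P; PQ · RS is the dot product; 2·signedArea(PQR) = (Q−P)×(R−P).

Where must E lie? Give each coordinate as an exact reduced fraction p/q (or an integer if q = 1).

1. E_x = 190/51  [F, B, E are collinear ∩ DE ⟂ FB]
2. E_y = -437/51  [F, B, E are collinear ∩ DE ⟂ FB]
   → E = (190/51, -437/51)

E = (190/51, -437/51)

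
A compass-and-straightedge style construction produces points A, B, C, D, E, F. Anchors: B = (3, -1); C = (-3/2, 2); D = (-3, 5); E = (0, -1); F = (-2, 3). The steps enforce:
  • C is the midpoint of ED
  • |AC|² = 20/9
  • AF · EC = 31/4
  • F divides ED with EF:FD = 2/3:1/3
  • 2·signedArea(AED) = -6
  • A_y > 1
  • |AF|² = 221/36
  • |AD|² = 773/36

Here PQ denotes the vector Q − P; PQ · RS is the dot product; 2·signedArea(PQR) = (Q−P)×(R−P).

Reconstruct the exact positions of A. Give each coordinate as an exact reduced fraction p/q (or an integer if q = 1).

A = (-1/6, 4/3)

1. A_x = -1/6  [AF · EC = 31/4 ∩ 2·signedArea(AED) = -6]
2. A_y = 4/3  [AF · EC = 31/4 ∩ 2·signedArea(AED) = -6]
   → A = (-1/6, 4/3)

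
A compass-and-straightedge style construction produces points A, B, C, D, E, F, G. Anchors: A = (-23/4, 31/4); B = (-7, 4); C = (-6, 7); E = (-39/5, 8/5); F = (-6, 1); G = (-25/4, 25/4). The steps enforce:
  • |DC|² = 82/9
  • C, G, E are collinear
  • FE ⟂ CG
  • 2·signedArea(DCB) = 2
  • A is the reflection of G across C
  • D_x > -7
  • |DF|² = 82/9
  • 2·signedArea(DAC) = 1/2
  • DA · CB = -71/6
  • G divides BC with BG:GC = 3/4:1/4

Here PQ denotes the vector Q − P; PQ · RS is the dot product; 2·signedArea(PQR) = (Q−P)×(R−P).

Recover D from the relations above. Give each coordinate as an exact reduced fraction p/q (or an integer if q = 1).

D = (-19/3, 4)

1. D_x = -19/3  [2·signedArea(DAC) = 1/2 ∩ DA · CB = -71/6]
2. D_y = 4  [2·signedArea(DAC) = 1/2 ∩ DA · CB = -71/6]
   → D = (-19/3, 4)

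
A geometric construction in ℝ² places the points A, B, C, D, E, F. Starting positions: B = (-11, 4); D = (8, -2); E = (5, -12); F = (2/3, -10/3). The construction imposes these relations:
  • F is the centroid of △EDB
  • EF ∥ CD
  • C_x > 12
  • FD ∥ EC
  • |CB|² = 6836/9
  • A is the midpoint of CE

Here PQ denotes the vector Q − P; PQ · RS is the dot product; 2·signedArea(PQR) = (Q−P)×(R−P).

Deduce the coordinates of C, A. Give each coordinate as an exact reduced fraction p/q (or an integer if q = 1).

1. C_x = 37/3  [EF ∥ CD ∩ FD ∥ EC]
2. C_y = -32/3  [EF ∥ CD ∩ FD ∥ EC]
   → C = (37/3, -32/3)
3. A_x = 26/3  [A is the midpoint of CE]
4. A_y = -34/3  [A is the midpoint of CE]
   → A = (26/3, -34/3)

A = (26/3, -34/3)
C = (37/3, -32/3)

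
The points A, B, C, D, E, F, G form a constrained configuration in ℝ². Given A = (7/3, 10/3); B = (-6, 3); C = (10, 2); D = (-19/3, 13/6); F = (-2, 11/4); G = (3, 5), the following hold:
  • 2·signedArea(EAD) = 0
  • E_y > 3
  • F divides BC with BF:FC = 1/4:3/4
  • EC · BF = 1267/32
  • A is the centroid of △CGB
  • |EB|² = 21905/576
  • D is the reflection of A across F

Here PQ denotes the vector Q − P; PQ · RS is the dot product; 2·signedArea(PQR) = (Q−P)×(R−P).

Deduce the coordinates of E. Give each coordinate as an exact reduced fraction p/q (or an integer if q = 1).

E = (1/6, 73/24)

1. E_x = 1/6  [2·signedArea(EAD) = 0 ∩ EC · BF = 1267/32]
2. E_y = 73/24  [2·signedArea(EAD) = 0 ∩ EC · BF = 1267/32]
   → E = (1/6, 73/24)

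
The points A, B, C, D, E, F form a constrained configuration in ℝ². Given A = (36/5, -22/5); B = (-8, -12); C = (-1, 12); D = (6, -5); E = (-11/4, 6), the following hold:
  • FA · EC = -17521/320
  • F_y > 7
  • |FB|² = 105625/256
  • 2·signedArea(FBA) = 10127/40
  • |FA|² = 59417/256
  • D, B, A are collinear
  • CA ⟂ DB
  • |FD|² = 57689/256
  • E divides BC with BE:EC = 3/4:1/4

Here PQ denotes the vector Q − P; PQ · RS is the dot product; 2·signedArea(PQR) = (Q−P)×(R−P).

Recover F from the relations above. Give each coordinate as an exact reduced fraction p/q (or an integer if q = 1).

F = (-37/16, 15/2)

1. F_x = -37/16  [2·signedArea(FBA) = 10127/40 ∩ FA · EC = -17521/320]
2. F_y = 15/2  [2·signedArea(FBA) = 10127/40 ∩ FA · EC = -17521/320]
   → F = (-37/16, 15/2)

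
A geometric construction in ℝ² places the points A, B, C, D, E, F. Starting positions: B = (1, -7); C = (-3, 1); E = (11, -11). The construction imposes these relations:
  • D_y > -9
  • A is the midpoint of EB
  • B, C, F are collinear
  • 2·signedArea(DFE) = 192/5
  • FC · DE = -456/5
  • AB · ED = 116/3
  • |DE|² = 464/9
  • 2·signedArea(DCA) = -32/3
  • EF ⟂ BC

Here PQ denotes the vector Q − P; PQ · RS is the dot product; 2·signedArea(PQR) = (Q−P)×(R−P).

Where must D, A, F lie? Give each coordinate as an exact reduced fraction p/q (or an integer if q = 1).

1. A_x = 6  [A is the midpoint of EB]
2. A_y = -9  [A is the midpoint of EB]
   → A = (6, -9)
3. F_x = 23/5  [B, C, F are collinear ∩ EF ⟂ BC]
4. F_y = -71/5  [B, C, F are collinear ∩ EF ⟂ BC]
   → F = (23/5, -71/5)
5. D_x = 13/3  [2·signedArea(DCA) = -32/3 ∩ 2·signedArea(DFE) = 192/5]
6. D_y = -25/3  [2·signedArea(DCA) = -32/3 ∩ 2·signedArea(DFE) = 192/5]
   → D = (13/3, -25/3)

A = (6, -9)
D = (13/3, -25/3)
F = (23/5, -71/5)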